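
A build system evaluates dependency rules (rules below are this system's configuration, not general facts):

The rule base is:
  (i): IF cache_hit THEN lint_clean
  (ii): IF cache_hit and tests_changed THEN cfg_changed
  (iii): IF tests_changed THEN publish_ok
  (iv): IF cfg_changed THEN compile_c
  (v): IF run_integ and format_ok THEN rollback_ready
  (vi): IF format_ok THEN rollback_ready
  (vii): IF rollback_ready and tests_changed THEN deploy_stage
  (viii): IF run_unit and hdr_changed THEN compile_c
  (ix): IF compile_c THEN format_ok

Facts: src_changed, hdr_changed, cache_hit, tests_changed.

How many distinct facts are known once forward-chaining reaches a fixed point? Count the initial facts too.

11

Round 1 fires (i), (ii), (iii), giving lint_clean, cfg_changed, publish_ok.
Round 2 fires (iv), giving compile_c.
Round 3 fires (ix), giving format_ok.
Round 4 fires (vi), giving rollback_ready.
Round 5 fires (vii), giving deploy_stage.
Closure: {cache_hit, cfg_changed, compile_c, deploy_stage, format_ok, hdr_changed, lint_clean, publish_ok, rollback_ready, src_changed, tests_changed} — 11 facts.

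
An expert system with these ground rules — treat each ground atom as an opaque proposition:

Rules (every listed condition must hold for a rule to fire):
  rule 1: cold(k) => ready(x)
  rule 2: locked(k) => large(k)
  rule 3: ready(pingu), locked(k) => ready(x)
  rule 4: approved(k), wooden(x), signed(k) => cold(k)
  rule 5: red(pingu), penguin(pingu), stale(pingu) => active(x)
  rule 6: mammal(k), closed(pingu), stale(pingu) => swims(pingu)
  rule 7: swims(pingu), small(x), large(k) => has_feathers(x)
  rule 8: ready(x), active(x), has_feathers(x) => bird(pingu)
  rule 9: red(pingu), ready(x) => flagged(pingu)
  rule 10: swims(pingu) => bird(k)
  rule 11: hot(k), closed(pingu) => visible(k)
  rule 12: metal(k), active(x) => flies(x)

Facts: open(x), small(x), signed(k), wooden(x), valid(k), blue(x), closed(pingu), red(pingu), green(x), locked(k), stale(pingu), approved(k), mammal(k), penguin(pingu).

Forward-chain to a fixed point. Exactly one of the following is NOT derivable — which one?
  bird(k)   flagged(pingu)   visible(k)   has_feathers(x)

visible(k)

[1] rule 2 [locked(k) => large(k)]; rule 4 [approved(k), wooden(x), signed(k) => cold(k)]; rule 5 [red(pingu), penguin(pingu), stale(pingu) => active(x)]; rule 6 [mammal(k), closed(pingu), stale(pingu) => swims(pingu)]. ⇒ new: large(k), cold(k), active(x), swims(pingu).
[2] rule 1 [cold(k) => ready(x)]; rule 7 [swims(pingu), small(x), large(k) => has_feathers(x)]; rule 10 [swims(pingu) => bird(k)]. ⇒ new: ready(x), has_feathers(x), bird(k).
[3] rule 8 [ready(x), active(x), has_feathers(x) => bird(pingu)]; rule 9 [red(pingu), ready(x) => flagged(pingu)]. ⇒ new: bird(pingu), flagged(pingu).
Derived: flagged(pingu) (round 3), has_feathers(x) (round 2), bird(k) (round 2). visible(k) never appears in any round.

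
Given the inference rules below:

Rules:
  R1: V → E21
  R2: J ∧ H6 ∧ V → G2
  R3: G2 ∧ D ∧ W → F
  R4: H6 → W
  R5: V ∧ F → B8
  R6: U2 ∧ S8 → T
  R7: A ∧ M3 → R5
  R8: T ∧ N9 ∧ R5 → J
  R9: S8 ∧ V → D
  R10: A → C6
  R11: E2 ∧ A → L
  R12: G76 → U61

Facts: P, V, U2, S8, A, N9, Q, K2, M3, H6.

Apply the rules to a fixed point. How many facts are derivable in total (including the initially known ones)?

20

Round 1: R1 [V → E21]; R4 [H6 → W]; R6 [U2 ∧ S8 → T]; R7 [A ∧ M3 → R5]; R9 [S8 ∧ V → D]; R10 [A → C6]. Adds E21, W, T, R5, D, C6.
Round 2: R8 [T ∧ N9 ∧ R5 → J]. Adds J.
Round 3: R2 [J ∧ H6 ∧ V → G2]. Adds G2.
Round 4: R3 [G2 ∧ D ∧ W → F]. Adds F.
Round 5: R5 [V ∧ F → B8]. Adds B8.
Closure: {A, B8, C6, D, E21, F, G2, H6, J, K2, M3, N9, P, Q, R5, S8, T, U2, V, W} — 20 facts.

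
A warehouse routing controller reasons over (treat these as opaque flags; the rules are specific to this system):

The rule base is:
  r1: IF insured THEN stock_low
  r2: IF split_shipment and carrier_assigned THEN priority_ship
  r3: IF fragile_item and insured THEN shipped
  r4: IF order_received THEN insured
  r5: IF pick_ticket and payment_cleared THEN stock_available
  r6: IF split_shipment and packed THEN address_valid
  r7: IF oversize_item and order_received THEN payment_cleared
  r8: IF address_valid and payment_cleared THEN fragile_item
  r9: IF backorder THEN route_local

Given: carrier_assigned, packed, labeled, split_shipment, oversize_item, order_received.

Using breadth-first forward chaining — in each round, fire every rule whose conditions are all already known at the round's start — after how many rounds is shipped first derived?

Round 1 — r2, r4, r6, r7, derive priority_ship, insured, address_valid, payment_cleared.
Round 2 — r1, r8, derive stock_low, fragile_item.
Round 3 — r3, derive shipped.
shipped first appears in round 3.

3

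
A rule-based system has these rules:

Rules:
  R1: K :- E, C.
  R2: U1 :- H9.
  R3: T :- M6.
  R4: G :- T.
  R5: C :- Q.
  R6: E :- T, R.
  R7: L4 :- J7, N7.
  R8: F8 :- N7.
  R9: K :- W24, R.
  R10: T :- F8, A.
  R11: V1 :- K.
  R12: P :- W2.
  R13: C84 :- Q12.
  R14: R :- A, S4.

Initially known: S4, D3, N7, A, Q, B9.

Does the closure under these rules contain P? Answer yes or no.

no

Round 1 — R5, R8, R14, derive C, F8, R.
Round 2 — R10, derive T.
Round 3 — R4, R6, derive G, E.
Round 4 — R1, derive K.
Round 5 — R11, derive V1.
Fixed point reached. P is concluded only by R12; R12 needs W2 (never derived).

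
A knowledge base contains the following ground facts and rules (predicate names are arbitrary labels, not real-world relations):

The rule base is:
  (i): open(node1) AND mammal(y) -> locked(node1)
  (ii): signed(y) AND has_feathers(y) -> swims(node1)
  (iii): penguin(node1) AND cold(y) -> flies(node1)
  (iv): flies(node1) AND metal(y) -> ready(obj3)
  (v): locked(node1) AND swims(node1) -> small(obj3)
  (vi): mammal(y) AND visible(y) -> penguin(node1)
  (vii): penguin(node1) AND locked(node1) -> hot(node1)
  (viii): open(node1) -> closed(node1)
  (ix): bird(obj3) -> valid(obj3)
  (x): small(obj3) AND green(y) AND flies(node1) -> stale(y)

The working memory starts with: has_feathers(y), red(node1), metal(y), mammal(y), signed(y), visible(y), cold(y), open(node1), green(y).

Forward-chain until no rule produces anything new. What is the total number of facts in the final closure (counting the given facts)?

18

Round 1: (i) [open(node1) AND mammal(y) -> locked(node1)]; (ii) [signed(y) AND has_feathers(y) -> swims(node1)]; (vi) [mammal(y) AND visible(y) -> penguin(node1)]; (viii) [open(node1) -> closed(node1)]. Adds locked(node1), swims(node1), penguin(node1), closed(node1).
Round 2: (iii) [penguin(node1) AND cold(y) -> flies(node1)]; (v) [locked(node1) AND swims(node1) -> small(obj3)]; (vii) [penguin(node1) AND locked(node1) -> hot(node1)]. Adds flies(node1), small(obj3), hot(node1).
Round 3: (iv) [flies(node1) AND metal(y) -> ready(obj3)]; (x) [small(obj3) AND green(y) AND flies(node1) -> stale(y)]. Adds ready(obj3), stale(y).
Closure: {closed(node1), cold(y), flies(node1), green(y), has_feathers(y), hot(node1), locked(node1), mammal(y), metal(y), open(node1), penguin(node1), ready(obj3), red(node1), signed(y), small(obj3), stale(y), swims(node1), visible(y)} — 18 facts.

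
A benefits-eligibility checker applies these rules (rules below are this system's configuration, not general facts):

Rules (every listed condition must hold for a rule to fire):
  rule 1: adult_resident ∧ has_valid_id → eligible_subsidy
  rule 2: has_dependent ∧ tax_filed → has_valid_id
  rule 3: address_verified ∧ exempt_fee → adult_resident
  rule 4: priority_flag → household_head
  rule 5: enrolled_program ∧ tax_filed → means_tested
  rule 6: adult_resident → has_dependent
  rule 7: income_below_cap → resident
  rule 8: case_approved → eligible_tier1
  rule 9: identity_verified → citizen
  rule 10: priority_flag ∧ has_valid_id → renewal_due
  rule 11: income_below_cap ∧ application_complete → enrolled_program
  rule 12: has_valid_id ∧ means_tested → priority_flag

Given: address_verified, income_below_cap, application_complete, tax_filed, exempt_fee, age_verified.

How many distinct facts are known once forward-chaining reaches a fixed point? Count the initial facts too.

16

Round 1: rule 3 [address_verified ∧ exempt_fee → adult_resident]; rule 7 [income_below_cap → resident]; rule 11 [income_below_cap ∧ application_complete → enrolled_program]. New: adult_resident, resident, enrolled_program.
Round 2: rule 5 [enrolled_program ∧ tax_filed → means_tested]; rule 6 [adult_resident → has_dependent]. New: means_tested, has_dependent.
Round 3: rule 2 [has_dependent ∧ tax_filed → has_valid_id]. New: has_valid_id.
Round 4: rule 1 [adult_resident ∧ has_valid_id → eligible_subsidy]; rule 12 [has_valid_id ∧ means_tested → priority_flag]. New: eligible_subsidy, priority_flag.
Round 5: rule 4 [priority_flag → household_head]; rule 10 [priority_flag ∧ has_valid_id → renewal_due]. New: household_head, renewal_due.
Closure: {address_verified, adult_resident, age_verified, application_complete, eligible_subsidy, enrolled_program, exempt_fee, has_dependent, has_valid_id, household_head, income_below_cap, means_tested, priority_flag, renewal_due, resident, tax_filed} — 16 facts.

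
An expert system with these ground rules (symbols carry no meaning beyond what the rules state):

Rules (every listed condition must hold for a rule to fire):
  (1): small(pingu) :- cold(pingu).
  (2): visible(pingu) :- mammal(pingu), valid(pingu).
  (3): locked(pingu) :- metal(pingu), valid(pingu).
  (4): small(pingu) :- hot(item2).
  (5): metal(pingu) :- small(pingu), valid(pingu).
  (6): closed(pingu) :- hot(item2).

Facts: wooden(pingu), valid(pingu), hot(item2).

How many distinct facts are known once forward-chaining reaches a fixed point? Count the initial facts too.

Round 1: (4) [small(pingu) :- hot(item2).]; (6) [closed(pingu) :- hot(item2).]. Adds small(pingu), closed(pingu).
Round 2: (5) [metal(pingu) :- small(pingu), valid(pingu).]. Adds metal(pingu).
Round 3: (3) [locked(pingu) :- metal(pingu), valid(pingu).]. Adds locked(pingu).
Closure: {closed(pingu), hot(item2), locked(pingu), metal(pingu), small(pingu), valid(pingu), wooden(pingu)} — 7 facts.

7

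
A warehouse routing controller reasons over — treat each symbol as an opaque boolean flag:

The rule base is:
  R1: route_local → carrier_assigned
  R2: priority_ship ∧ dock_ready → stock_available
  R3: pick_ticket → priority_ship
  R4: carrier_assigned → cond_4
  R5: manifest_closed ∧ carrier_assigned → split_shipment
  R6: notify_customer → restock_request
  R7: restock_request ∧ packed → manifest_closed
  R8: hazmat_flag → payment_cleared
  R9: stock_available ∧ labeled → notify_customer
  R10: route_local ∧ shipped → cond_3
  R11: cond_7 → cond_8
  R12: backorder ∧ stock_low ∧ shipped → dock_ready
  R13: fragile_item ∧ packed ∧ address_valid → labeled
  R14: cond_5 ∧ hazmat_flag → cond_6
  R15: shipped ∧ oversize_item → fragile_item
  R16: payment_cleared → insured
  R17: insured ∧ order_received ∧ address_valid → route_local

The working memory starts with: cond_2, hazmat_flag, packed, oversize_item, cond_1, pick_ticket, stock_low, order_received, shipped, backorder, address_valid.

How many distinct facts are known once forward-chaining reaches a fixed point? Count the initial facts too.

Round 1 — R3, R8, R12, R15, derive priority_ship, payment_cleared, dock_ready, fragile_item.
Round 2 — R2, R13, R16, derive stock_available, labeled, insured.
Round 3 — R9, R17, derive notify_customer, route_local.
Round 4 — R1, R6, R10, derive carrier_assigned, restock_request, cond_3.
Round 5 — R4, R7, derive cond_4, manifest_closed.
Round 6 — R5, derive split_shipment.
Closure: {address_valid, backorder, carrier_assigned, cond_1, cond_2, cond_3, cond_4, dock_ready, fragile_item, hazmat_flag, insured, labeled, manifest_closed, notify_customer, order_received, oversize_item, packed, payment_cleared, pick_ticket, priority_ship, restock_request, route_local, shipped, split_shipment, stock_available, stock_low} — 26 facts.

26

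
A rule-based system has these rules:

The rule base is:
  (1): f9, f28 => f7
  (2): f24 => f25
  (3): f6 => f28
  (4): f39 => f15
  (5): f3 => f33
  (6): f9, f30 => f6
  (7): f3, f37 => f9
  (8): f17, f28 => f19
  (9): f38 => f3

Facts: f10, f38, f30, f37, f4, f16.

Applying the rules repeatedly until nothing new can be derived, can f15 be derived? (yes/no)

Round 1: (9) [f38 => f3]. Adds f3.
Round 2: (5) [f3 => f33]; (7) [f3, f37 => f9]. Adds f33, f9.
Round 3: (6) [f9, f30 => f6]. Adds f6.
Round 4: (3) [f6 => f28]. Adds f28.
Round 5: (1) [f9, f28 => f7]. Adds f7.
Fixed point reached. f15 is concluded only by (4); (4) needs f39 (never derived).

no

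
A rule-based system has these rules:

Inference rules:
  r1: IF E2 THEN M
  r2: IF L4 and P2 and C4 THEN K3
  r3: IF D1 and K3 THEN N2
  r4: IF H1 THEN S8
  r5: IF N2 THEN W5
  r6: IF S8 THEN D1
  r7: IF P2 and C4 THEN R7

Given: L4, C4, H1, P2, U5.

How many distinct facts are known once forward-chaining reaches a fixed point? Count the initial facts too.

Round 1 — r2, r4, r7, derive K3, S8, R7.
Round 2 — r6, derive D1.
Round 3 — r3, derive N2.
Round 4 — r5, derive W5.
Closure: {C4, D1, H1, K3, L4, N2, P2, R7, S8, U5, W5} — 11 facts.

11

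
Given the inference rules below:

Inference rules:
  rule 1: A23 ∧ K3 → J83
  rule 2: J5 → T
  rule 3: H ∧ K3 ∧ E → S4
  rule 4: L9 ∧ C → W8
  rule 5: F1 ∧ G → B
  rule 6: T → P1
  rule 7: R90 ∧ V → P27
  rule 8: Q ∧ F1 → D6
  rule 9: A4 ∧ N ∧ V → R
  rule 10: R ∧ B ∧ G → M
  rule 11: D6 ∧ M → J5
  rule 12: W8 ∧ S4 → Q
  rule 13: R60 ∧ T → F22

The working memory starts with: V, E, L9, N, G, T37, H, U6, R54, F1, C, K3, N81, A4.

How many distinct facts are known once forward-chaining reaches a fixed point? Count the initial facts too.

Round 1: rule 3 [H ∧ K3 ∧ E → S4]; rule 4 [L9 ∧ C → W8]; rule 5 [F1 ∧ G → B]; rule 9 [A4 ∧ N ∧ V → R]. Adds S4, W8, B, R.
Round 2: rule 10 [R ∧ B ∧ G → M]; rule 12 [W8 ∧ S4 → Q]. Adds M, Q.
Round 3: rule 8 [Q ∧ F1 → D6]. Adds D6.
Round 4: rule 11 [D6 ∧ M → J5]. Adds J5.
Round 5: rule 2 [J5 → T]. Adds T.
Round 6: rule 6 [T → P1]. Adds P1.
Closure: {A4, B, C, D6, E, F1, G, H, J5, K3, L9, M, N, N81, P1, Q, R, R54, S4, T, T37, U6, V, W8} — 24 facts.

24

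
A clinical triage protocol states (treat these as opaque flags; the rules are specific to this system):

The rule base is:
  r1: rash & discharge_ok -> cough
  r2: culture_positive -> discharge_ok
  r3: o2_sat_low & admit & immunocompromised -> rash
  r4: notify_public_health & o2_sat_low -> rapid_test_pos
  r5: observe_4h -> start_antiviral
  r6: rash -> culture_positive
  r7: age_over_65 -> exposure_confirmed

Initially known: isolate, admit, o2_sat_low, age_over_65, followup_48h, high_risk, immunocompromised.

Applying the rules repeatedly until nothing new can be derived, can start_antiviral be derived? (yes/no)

Round 1 fires r3, r7, giving rash, exposure_confirmed.
Round 2 fires r6, giving culture_positive.
Round 3 fires r2, giving discharge_ok.
Round 4 fires r1, giving cough.
Fixed point reached. start_antiviral is concluded only by r5; r5 needs observe_4h (never derived).

no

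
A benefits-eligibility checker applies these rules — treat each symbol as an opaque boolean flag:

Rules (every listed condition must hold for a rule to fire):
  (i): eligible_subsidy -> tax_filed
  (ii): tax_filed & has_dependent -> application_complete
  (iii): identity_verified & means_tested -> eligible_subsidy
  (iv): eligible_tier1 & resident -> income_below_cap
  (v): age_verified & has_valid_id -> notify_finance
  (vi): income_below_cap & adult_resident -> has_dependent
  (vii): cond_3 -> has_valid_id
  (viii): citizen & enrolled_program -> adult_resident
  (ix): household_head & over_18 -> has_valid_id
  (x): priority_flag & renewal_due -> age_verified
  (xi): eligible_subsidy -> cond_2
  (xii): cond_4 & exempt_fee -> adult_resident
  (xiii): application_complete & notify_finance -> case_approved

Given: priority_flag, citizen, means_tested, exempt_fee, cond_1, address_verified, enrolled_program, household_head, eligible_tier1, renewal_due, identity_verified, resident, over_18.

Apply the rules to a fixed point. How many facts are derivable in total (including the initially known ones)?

24

Round 1: (iii) [identity_verified & means_tested -> eligible_subsidy]; (iv) [eligible_tier1 & resident -> income_below_cap]; (viii) [citizen & enrolled_program -> adult_resident]; (ix) [household_head & over_18 -> has_valid_id]; (x) [priority_flag & renewal_due -> age_verified]. Adds eligible_subsidy, income_below_cap, adult_resident, has_valid_id, age_verified.
Round 2: (i) [eligible_subsidy -> tax_filed]; (v) [age_verified & has_valid_id -> notify_finance]; (vi) [income_below_cap & adult_resident -> has_dependent]; (xi) [eligible_subsidy -> cond_2]. Adds tax_filed, notify_finance, has_dependent, cond_2.
Round 3: (ii) [tax_filed & has_dependent -> application_complete]. Adds application_complete.
Round 4: (xiii) [application_complete & notify_finance -> case_approved]. Adds case_approved.
Closure: {address_verified, adult_resident, age_verified, application_complete, case_approved, citizen, cond_1, cond_2, eligible_subsidy, eligible_tier1, enrolled_program, exempt_fee, has_dependent, has_valid_id, household_head, identity_verified, income_below_cap, means_tested, notify_finance, over_18, priority_flag, renewal_due, resident, tax_filed} — 24 facts.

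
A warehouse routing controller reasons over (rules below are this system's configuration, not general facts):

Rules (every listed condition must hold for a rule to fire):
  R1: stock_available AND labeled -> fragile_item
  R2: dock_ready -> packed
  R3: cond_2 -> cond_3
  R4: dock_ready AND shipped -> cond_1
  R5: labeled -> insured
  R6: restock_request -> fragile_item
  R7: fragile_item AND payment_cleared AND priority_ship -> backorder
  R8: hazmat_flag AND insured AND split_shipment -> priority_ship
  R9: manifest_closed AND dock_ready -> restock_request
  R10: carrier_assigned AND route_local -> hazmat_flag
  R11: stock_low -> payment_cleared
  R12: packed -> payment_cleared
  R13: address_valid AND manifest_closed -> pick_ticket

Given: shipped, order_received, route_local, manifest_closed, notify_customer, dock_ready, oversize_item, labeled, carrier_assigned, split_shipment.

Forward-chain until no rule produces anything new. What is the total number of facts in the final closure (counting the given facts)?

Round 1 — R2, R4, R5, R9, R10, derive packed, cond_1, insured, restock_request, hazmat_flag.
Round 2 — R6, R8, R12, derive fragile_item, priority_ship, payment_cleared.
Round 3 — R7, derive backorder.
Closure: {backorder, carrier_assigned, cond_1, dock_ready, fragile_item, hazmat_flag, insured, labeled, manifest_closed, notify_customer, order_received, oversize_item, packed, payment_cleared, priority_ship, restock_request, route_local, shipped, split_shipment} — 19 facts.

19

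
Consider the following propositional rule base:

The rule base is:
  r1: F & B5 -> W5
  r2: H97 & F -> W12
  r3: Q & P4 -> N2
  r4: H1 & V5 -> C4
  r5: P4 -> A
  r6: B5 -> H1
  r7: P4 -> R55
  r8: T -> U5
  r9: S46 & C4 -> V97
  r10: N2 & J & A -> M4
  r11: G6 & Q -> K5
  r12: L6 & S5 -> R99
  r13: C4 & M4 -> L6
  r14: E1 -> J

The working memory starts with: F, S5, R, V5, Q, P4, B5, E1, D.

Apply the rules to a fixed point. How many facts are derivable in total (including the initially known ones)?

19

Round 1 — r1, r3, r5, r6, r7, r14, derive W5, N2, A, H1, R55, J.
Round 2 — r4, r10, derive C4, M4.
Round 3 — r13, derive L6.
Round 4 — r12, derive R99.
Closure: {A, B5, C4, D, E1, F, H1, J, L6, M4, N2, P4, Q, R, R55, R99, S5, V5, W5} — 19 facts.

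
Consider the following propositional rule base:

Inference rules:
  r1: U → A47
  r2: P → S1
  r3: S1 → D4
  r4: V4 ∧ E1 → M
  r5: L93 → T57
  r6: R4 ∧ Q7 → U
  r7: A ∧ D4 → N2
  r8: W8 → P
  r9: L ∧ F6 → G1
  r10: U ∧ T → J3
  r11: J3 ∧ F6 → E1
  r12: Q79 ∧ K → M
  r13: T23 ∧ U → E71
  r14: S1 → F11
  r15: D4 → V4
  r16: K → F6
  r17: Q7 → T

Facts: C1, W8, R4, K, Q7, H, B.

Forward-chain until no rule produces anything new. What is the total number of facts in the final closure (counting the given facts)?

Round 1: r6 [R4 ∧ Q7 → U]; r8 [W8 → P]; r16 [K → F6]; r17 [Q7 → T]. New: U, P, F6, T.
Round 2: r1 [U → A47]; r2 [P → S1]; r10 [U ∧ T → J3]. New: A47, S1, J3.
Round 3: r3 [S1 → D4]; r11 [J3 ∧ F6 → E1]; r14 [S1 → F11]. New: D4, E1, F11.
Round 4: r15 [D4 → V4]. New: V4.
Round 5: r4 [V4 ∧ E1 → M]. New: M.
Closure: {A47, B, C1, D4, E1, F11, F6, H, J3, K, M, P, Q7, R4, S1, T, U, V4, W8} — 19 facts.

19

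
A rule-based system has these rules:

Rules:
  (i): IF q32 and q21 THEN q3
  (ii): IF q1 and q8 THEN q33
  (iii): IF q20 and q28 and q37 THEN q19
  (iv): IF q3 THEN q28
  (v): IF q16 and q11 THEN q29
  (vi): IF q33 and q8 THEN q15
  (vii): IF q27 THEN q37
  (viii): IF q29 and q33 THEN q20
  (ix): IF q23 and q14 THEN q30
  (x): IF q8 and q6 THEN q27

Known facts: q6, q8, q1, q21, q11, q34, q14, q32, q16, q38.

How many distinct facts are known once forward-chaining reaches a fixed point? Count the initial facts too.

Round 1: (i) [IF q32 and q21 THEN q3]; (ii) [IF q1 and q8 THEN q33]; (v) [IF q16 and q11 THEN q29]; (x) [IF q8 and q6 THEN q27]. Adds q3, q33, q29, q27.
Round 2: (iv) [IF q3 THEN q28]; (vi) [IF q33 and q8 THEN q15]; (vii) [IF q27 THEN q37]; (viii) [IF q29 and q33 THEN q20]. Adds q28, q15, q37, q20.
Round 3: (iii) [IF q20 and q28 and q37 THEN q19]. Adds q19.
Closure: {q1, q11, q14, q15, q16, q19, q20, q21, q27, q28, q29, q3, q32, q33, q34, q37, q38, q6, q8} — 19 facts.

19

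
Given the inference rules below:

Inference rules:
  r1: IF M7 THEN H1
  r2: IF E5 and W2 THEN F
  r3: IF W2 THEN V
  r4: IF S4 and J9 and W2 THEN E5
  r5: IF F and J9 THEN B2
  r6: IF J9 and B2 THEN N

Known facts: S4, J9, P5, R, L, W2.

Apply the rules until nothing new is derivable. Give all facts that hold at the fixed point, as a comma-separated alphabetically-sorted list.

B2, E5, F, J9, L, N, P5, R, S4, V, W2

Round 1 fires r3, r4, giving V, E5.
Round 2 fires r2, giving F.
Round 3 fires r5, giving B2.
Round 4 fires r6, giving N.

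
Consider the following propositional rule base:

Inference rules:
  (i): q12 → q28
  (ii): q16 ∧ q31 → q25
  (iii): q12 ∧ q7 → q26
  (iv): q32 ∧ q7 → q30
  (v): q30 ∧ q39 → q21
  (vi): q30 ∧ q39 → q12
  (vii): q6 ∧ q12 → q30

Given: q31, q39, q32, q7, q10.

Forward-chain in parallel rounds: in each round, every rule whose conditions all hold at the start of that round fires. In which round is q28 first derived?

3

[1] (iv) [q32 ∧ q7 → q30]. ⇒ new: q30.
[2] (v) [q30 ∧ q39 → q21]; (vi) [q30 ∧ q39 → q12]. ⇒ new: q21, q12.
[3] (i) [q12 → q28]; (iii) [q12 ∧ q7 → q26]. ⇒ new: q28, q26.
q28 first appears in round 3.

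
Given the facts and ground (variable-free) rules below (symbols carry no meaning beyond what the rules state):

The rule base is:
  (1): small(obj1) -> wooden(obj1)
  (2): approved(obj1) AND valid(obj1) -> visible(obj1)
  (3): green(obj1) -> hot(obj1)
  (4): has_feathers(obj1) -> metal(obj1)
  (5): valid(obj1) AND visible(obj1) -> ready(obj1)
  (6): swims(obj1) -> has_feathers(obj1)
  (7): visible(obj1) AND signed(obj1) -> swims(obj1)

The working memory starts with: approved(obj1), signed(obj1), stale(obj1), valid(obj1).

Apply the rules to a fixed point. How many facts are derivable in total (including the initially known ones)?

9

Round 1: (2) [approved(obj1) AND valid(obj1) -> visible(obj1)]. New: visible(obj1).
Round 2: (5) [valid(obj1) AND visible(obj1) -> ready(obj1)]; (7) [visible(obj1) AND signed(obj1) -> swims(obj1)]. New: ready(obj1), swims(obj1).
Round 3: (6) [swims(obj1) -> has_feathers(obj1)]. New: has_feathers(obj1).
Round 4: (4) [has_feathers(obj1) -> metal(obj1)]. New: metal(obj1).
Closure: {approved(obj1), has_feathers(obj1), metal(obj1), ready(obj1), signed(obj1), stale(obj1), swims(obj1), valid(obj1), visible(obj1)} — 9 facts.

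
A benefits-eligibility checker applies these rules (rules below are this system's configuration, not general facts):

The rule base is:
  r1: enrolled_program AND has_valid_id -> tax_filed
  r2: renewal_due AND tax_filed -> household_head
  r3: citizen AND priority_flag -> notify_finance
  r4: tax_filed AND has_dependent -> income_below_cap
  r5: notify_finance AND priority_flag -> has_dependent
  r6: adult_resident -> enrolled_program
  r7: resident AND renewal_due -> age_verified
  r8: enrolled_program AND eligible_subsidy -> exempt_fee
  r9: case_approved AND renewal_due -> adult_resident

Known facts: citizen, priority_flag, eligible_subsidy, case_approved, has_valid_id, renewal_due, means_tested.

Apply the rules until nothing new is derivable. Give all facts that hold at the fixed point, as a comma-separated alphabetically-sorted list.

Round 1 fires r3, r9, giving notify_finance, adult_resident.
Round 2 fires r5, r6, giving has_dependent, enrolled_program.
Round 3 fires r1, r8, giving tax_filed, exempt_fee.
Round 4 fires r2, r4, giving household_head, income_below_cap.

adult_resident, case_approved, citizen, eligible_subsidy, enrolled_program, exempt_fee, has_dependent, has_valid_id, household_head, income_below_cap, means_tested, notify_finance, priority_flag, renewal_due, tax_filed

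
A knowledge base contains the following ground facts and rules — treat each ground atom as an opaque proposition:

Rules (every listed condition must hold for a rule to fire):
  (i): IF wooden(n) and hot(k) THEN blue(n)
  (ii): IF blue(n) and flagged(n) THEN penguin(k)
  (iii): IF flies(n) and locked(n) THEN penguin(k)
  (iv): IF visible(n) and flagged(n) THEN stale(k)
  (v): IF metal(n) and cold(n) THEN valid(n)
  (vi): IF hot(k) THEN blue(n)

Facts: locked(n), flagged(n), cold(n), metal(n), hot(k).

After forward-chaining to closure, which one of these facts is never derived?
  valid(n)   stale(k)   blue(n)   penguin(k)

[1] (v) [IF metal(n) and cold(n) THEN valid(n)]; (vi) [IF hot(k) THEN blue(n)]. ⇒ new: valid(n), blue(n).
[2] (ii) [IF blue(n) and flagged(n) THEN penguin(k)]. ⇒ new: penguin(k).
Derived: penguin(k) (round 2), blue(n) (round 1), valid(n) (round 1). stale(k) never appears in any round.

stale(k)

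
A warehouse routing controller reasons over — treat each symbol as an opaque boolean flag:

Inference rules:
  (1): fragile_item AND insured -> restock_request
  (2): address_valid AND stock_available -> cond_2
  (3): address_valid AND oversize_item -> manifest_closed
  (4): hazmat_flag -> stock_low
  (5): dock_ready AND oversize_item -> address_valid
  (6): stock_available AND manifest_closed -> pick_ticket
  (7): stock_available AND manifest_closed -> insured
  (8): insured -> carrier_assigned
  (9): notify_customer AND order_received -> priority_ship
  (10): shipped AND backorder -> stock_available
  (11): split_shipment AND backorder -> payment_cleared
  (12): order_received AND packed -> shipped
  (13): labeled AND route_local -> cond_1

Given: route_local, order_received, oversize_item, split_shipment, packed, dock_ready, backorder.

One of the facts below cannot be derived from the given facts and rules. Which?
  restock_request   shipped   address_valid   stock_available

restock_request

Round 1 fires (5), (11), (12), giving address_valid, payment_cleared, shipped.
Round 2 fires (3), (10), giving manifest_closed, stock_available.
Round 3 fires (2), (6), (7), giving cond_2, pick_ticket, insured.
Round 4 fires (8), giving carrier_assigned.
Derived: shipped (round 1), address_valid (round 1), stock_available (round 2). restock_request never appears in any round.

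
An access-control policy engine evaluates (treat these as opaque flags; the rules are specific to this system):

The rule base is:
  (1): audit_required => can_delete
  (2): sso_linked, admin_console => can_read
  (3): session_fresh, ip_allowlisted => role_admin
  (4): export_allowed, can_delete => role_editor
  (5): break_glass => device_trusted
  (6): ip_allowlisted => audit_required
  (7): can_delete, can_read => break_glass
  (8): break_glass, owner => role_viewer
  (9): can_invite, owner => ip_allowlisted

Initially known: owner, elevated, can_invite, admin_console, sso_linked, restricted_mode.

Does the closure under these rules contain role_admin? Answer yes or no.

no

Round 1: (2) [sso_linked, admin_console => can_read]; (9) [can_invite, owner => ip_allowlisted]. New: can_read, ip_allowlisted.
Round 2: (6) [ip_allowlisted => audit_required]. New: audit_required.
Round 3: (1) [audit_required => can_delete]. New: can_delete.
Round 4: (7) [can_delete, can_read => break_glass]. New: break_glass.
Round 5: (5) [break_glass => device_trusted]; (8) [break_glass, owner => role_viewer]. New: device_trusted, role_viewer.
Fixed point reached. role_admin is concluded only by (3); (3) needs session_fresh (never derived).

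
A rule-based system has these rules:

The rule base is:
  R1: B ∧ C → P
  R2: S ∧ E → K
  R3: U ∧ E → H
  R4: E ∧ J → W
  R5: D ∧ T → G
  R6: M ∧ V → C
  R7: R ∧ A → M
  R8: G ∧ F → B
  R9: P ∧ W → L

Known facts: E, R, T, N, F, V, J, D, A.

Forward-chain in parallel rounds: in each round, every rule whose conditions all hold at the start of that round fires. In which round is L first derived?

4

Round 1 — R4, R5, R7, derive W, G, M.
Round 2 — R6, R8, derive C, B.
Round 3 — R1, derive P.
Round 4 — R9, derive L.
L first appears in round 4.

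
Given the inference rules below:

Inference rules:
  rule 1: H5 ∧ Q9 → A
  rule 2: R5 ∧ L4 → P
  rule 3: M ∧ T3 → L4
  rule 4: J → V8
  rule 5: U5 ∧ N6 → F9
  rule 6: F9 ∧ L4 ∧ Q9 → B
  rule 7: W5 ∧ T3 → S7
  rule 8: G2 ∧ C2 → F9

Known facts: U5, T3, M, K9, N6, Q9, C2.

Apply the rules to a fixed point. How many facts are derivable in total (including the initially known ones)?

10

Round 1: rule 3 [M ∧ T3 → L4]; rule 5 [U5 ∧ N6 → F9]. New: L4, F9.
Round 2: rule 6 [F9 ∧ L4 ∧ Q9 → B]. New: B.
Closure: {B, C2, F9, K9, L4, M, N6, Q9, T3, U5} — 10 facts.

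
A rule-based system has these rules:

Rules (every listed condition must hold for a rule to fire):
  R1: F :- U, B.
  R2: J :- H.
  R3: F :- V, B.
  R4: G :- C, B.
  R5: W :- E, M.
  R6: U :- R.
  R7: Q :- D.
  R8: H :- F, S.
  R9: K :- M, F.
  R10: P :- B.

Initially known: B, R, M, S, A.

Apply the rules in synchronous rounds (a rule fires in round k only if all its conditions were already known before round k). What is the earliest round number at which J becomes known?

4

Round 1: R6 [U :- R.]; R10 [P :- B.]. Adds U, P.
Round 2: R1 [F :- U, B.]. Adds F.
Round 3: R8 [H :- F, S.]; R9 [K :- M, F.]. Adds H, K.
Round 4: R2 [J :- H.]. Adds J.
J first appears in round 4.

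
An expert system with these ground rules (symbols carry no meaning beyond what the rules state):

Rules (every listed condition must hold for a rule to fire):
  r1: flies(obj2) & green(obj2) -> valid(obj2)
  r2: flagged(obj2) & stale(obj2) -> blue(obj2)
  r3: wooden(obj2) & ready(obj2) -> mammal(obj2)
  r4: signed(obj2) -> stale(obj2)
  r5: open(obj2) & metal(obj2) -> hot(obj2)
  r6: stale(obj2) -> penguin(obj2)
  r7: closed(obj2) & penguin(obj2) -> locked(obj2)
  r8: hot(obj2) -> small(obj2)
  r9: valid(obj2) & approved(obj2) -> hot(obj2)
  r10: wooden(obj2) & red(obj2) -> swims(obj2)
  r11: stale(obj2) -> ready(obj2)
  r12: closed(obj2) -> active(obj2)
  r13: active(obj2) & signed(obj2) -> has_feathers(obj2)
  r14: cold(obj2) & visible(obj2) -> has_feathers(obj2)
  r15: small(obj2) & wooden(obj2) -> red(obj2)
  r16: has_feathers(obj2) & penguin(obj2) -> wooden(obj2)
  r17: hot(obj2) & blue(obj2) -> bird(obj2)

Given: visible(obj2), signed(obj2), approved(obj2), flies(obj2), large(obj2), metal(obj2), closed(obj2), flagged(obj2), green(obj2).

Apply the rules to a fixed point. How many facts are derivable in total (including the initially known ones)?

24

Round 1: r1 [flies(obj2) & green(obj2) -> valid(obj2)]; r4 [signed(obj2) -> stale(obj2)]; r12 [closed(obj2) -> active(obj2)]. Adds valid(obj2), stale(obj2), active(obj2).
Round 2: r2 [flagged(obj2) & stale(obj2) -> blue(obj2)]; r6 [stale(obj2) -> penguin(obj2)]; r9 [valid(obj2) & approved(obj2) -> hot(obj2)]; r11 [stale(obj2) -> ready(obj2)]; r13 [active(obj2) & signed(obj2) -> has_feathers(obj2)]. Adds blue(obj2), penguin(obj2), hot(obj2), ready(obj2), has_feathers(obj2).
Round 3: r7 [closed(obj2) & penguin(obj2) -> locked(obj2)]; r8 [hot(obj2) -> small(obj2)]; r16 [has_feathers(obj2) & penguin(obj2) -> wooden(obj2)]; r17 [hot(obj2) & blue(obj2) -> bird(obj2)]. Adds locked(obj2), small(obj2), wooden(obj2), bird(obj2).
Round 4: r3 [wooden(obj2) & ready(obj2) -> mammal(obj2)]; r15 [small(obj2) & wooden(obj2) -> red(obj2)]. Adds mammal(obj2), red(obj2).
Round 5: r10 [wooden(obj2) & red(obj2) -> swims(obj2)]. Adds swims(obj2).
Closure: {active(obj2), approved(obj2), bird(obj2), blue(obj2), closed(obj2), flagged(obj2), flies(obj2), green(obj2), has_feathers(obj2), hot(obj2), large(obj2), locked(obj2), mammal(obj2), metal(obj2), penguin(obj2), ready(obj2), red(obj2), signed(obj2), small(obj2), stale(obj2), swims(obj2), valid(obj2), visible(obj2), wooden(obj2)} — 24 facts.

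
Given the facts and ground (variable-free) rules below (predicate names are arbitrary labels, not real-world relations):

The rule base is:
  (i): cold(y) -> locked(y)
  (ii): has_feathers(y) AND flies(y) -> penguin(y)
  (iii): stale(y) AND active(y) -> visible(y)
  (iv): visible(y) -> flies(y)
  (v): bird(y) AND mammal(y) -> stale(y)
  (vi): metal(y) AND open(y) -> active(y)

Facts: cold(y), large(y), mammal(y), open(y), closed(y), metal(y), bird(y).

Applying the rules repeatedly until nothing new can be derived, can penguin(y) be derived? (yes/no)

no

Round 1 — (i), (v), (vi), derive locked(y), stale(y), active(y).
Round 2 — (iii), derive visible(y).
Round 3 — (iv), derive flies(y).
Fixed point reached. penguin(y) is concluded only by (ii); (ii) needs has_feathers(y) (never derived).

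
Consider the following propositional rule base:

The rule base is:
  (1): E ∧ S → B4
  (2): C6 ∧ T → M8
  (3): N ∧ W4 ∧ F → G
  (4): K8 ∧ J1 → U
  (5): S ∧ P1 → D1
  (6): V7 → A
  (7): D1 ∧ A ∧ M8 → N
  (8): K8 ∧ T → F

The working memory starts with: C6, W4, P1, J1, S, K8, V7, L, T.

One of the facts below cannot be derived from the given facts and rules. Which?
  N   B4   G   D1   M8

Round 1 fires (2), (4), (5), (6), (8), giving M8, U, D1, A, F.
Round 2 fires (7), giving N.
Round 3 fires (3), giving G.
Derived: G (round 3), N (round 2), D1 (round 1), M8 (round 1). B4 never appears in any round.

B4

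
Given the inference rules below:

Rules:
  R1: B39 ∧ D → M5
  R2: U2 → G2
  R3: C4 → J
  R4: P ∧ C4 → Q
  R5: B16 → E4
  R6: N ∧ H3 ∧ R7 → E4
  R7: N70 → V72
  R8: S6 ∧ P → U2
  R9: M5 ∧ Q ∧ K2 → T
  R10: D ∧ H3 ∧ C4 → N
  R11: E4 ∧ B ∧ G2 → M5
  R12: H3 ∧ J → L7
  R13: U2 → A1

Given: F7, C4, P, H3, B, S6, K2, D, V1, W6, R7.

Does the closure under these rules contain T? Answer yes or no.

Round 1 — R3, R4, R8, R10, derive J, Q, U2, N.
Round 2 — R2, R6, R12, R13, derive G2, E4, L7, A1.
Round 3 — R11, derive M5.
Round 4 — R9, derive T.
T appears in round 4, so it is derivable.

yes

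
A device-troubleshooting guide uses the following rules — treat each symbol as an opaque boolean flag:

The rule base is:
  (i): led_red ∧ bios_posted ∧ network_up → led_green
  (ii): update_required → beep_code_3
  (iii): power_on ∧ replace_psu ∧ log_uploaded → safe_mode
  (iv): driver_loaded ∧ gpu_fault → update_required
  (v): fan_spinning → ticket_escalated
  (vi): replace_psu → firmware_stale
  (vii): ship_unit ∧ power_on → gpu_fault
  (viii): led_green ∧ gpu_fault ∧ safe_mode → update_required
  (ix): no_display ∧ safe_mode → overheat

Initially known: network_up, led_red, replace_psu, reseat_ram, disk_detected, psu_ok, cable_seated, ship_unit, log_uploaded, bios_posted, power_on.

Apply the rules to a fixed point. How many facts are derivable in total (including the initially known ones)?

17

Round 1: (i) [led_red ∧ bios_posted ∧ network_up → led_green]; (iii) [power_on ∧ replace_psu ∧ log_uploaded → safe_mode]; (vi) [replace_psu → firmware_stale]; (vii) [ship_unit ∧ power_on → gpu_fault]. Adds led_green, safe_mode, firmware_stale, gpu_fault.
Round 2: (viii) [led_green ∧ gpu_fault ∧ safe_mode → update_required]. Adds update_required.
Round 3: (ii) [update_required → beep_code_3]. Adds beep_code_3.
Closure: {beep_code_3, bios_posted, cable_seated, disk_detected, firmware_stale, gpu_fault, led_green, led_red, log_uploaded, network_up, power_on, psu_ok, replace_psu, reseat_ram, safe_mode, ship_unit, update_required} — 17 facts.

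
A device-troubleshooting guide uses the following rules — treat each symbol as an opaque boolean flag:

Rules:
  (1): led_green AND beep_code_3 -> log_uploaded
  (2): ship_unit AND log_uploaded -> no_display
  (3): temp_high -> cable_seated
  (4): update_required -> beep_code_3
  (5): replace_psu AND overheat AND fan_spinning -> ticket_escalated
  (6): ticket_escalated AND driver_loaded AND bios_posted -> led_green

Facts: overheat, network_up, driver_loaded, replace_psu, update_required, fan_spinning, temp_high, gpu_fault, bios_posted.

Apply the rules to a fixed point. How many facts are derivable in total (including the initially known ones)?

14

[1] (3) [temp_high -> cable_seated]; (4) [update_required -> beep_code_3]; (5) [replace_psu AND overheat AND fan_spinning -> ticket_escalated]. ⇒ new: cable_seated, beep_code_3, ticket_escalated.
[2] (6) [ticket_escalated AND driver_loaded AND bios_posted -> led_green]. ⇒ new: led_green.
[3] (1) [led_green AND beep_code_3 -> log_uploaded]. ⇒ new: log_uploaded.
Closure: {beep_code_3, bios_posted, cable_seated, driver_loaded, fan_spinning, gpu_fault, led_green, log_uploaded, network_up, overheat, replace_psu, temp_high, ticket_escalated, update_required} — 14 facts.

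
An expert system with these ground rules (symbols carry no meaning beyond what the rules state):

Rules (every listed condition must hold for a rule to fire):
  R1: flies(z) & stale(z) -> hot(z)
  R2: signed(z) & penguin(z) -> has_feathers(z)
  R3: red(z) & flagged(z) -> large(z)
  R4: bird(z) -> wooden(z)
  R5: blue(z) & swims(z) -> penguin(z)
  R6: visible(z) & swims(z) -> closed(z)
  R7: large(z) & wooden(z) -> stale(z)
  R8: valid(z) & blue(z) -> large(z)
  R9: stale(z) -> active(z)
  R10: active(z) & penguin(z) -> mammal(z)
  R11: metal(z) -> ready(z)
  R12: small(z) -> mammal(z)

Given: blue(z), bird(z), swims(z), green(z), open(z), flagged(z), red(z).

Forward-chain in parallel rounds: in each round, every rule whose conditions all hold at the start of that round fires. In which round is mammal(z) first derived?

Round 1: R3 [red(z) & flagged(z) -> large(z)]; R4 [bird(z) -> wooden(z)]; R5 [blue(z) & swims(z) -> penguin(z)]. New: large(z), wooden(z), penguin(z).
Round 2: R7 [large(z) & wooden(z) -> stale(z)]. New: stale(z).
Round 3: R9 [stale(z) -> active(z)]. New: active(z).
Round 4: R10 [active(z) & penguin(z) -> mammal(z)]. New: mammal(z).
mammal(z) first appears in round 4.

4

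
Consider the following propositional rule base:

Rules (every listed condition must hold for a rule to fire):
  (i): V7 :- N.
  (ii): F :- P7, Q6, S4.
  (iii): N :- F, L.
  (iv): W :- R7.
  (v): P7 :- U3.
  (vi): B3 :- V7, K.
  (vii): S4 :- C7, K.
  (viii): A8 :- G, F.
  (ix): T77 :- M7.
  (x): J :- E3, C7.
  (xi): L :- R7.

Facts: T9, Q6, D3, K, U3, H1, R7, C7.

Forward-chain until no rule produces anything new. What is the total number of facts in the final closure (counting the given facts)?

[1] (iv) [W :- R7.]; (v) [P7 :- U3.]; (vii) [S4 :- C7, K.]; (xi) [L :- R7.]. ⇒ new: W, P7, S4, L.
[2] (ii) [F :- P7, Q6, S4.]. ⇒ new: F.
[3] (iii) [N :- F, L.]. ⇒ new: N.
[4] (i) [V7 :- N.]. ⇒ new: V7.
[5] (vi) [B3 :- V7, K.]. ⇒ new: B3.
Closure: {B3, C7, D3, F, H1, K, L, N, P7, Q6, R7, S4, T9, U3, V7, W} — 16 facts.

16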